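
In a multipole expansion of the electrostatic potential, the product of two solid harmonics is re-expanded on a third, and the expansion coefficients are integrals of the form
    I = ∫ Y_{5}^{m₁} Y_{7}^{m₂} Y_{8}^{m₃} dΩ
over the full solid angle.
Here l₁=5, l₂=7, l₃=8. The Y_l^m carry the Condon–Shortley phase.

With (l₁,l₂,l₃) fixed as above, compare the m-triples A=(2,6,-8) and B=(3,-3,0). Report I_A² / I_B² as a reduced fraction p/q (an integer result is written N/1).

20449/1080

l's match ⇒ only the (l;m) 3-j factors differ between A and B.
A: triangle coeff Δ(5,7,8) = 1/814773960; Σ_t [3,3]: t=3:−1/15676416000 = -1/15676416000; (3j)²=286/14535 [(5 7 8; 2 6 -8)], sign=-1
B: triangle coeff Δ(5,7,8) = 1/814773960; Σ_t [0,2]: t=0:+1/19906560 t=1:−1/21772800 t=2:+1/232243200 = 1/116121600; (3j)²=48/46189 [(5 7 8; 3 -3 0)], sign=+1
I_A²/I_B² = (286/14535)/(48/46189) = 20449/1080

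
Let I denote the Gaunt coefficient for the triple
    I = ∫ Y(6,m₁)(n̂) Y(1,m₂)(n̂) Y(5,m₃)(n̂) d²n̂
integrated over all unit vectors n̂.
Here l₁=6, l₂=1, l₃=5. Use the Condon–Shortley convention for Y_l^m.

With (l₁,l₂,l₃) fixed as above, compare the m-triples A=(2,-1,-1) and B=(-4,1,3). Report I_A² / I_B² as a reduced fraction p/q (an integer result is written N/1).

28/45

l's match ⇒ only the (l;m) 3-j factors differ between A and B.
A: triangle coeff Δ(6,1,5) = 1/858; Σ_t [0,0]: t=0:+1/34560 = 1/34560; (3j)²=14/429 [(6 1 5; 2 -1 -1)], sign=+1
B: triangle coeff Δ(6,1,5) = 1/858; Σ_t [2,2]: t=2:+1/161280 = 1/161280; (3j)²=15/286 [(6 1 5; -4 1 3)], sign=+1
I_A²/I_B² = (14/429)/(15/286) = 28/45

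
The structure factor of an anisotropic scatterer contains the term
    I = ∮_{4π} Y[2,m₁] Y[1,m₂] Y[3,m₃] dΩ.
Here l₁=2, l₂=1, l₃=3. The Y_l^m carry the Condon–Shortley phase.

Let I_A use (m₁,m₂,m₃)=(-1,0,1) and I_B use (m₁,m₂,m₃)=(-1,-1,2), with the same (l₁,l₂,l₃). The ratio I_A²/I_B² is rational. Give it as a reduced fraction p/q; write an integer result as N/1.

4/5

Shared (l₁,l₂,l₃)=(2,1,3): N and (l;000)² cancel in I_A²/I_B².
A: Δ = 0!·4!·2!/7! = 1/105; Racah Σ t=0..0: t=0:+1/6 = 1/6; ⇒ 3j(2 1 3; -1 0 1)² = 8/105, sgn +1
B: Δ = 0!·4!·2!/7! = 1/105; Racah Σ t=0..0: t=0:+1/12 = 1/12; ⇒ 3j(2 1 3; -1 -1 2)² = 2/21, sgn -1
I_A²/I_B² = (8/105)/(2/21) = 4/5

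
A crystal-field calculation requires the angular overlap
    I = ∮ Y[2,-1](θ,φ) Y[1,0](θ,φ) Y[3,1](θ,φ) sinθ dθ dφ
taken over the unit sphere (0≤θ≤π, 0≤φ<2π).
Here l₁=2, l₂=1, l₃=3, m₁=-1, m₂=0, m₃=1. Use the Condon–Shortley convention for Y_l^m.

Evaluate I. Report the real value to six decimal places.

-0.233597

Checks pass: Σm=0; 6 even; l₃=3∈[1,3].
(2·2+1)(2·1+1)(2·3+1) = 105
Δ: 0! 4! 2! / 7! → 1/105
sum: t=0:+1/4 = 1/4
3j²(2 1 3; 0 0 0) = Δ·Π!·Σ² = 3/35  (sign -1)
sum: t=0:+1/6 = 1/6
3j²(2 1 3; -1 0 1) = Δ·Π!·Σ² = 8/105  (sign +1)
combine: 4πI² = 105·3/35·8/105 = 24/35
take √, sign -1: I = -0.23359668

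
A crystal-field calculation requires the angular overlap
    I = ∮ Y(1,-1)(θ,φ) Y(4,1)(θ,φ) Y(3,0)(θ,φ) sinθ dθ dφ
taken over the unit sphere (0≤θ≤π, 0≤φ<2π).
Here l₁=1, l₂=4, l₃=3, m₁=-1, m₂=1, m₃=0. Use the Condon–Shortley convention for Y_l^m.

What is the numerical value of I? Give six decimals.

-0.194664

Checks pass: Σm=0; 8 even; l₃=3∈[3,5].
(2·1+1)(2·4+1)(2·3+1) = 189
Δ: 2! 0! 6! / 9! → 1/252
sum: t=1:−1/36 = -1/36
3j²(1 4 3; 0 0 0) = Δ·Π!·Σ² = 4/63  (sign +1)
sum: t=2:+1/72 = 1/72
3j²(1 4 3; -1 1 0) = Δ·Π!·Σ² = 5/126  (sign -1)
combine: 4πI² = 189·4/63·5/126 = 10/21
take √, sign -1: I = -0.19466390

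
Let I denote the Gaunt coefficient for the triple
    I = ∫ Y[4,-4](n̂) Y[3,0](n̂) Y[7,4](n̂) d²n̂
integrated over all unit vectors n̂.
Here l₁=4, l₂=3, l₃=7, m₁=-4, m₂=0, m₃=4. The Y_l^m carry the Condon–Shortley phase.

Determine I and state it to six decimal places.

0.086551

Rules hold: Σm=0, L=14 even, 1≤7≤7.
N = 9·7·15 = 945
Δ = 0!·8!·6!/15! = 1/45045
Racah Σ t=0..0: t=0:+1/20736 = 1/20736
⇒ 3j(4 3 7; 0 0 0)² = 35/1287, sgn -1
Racah Σ t=0..0: t=0:+1/1451520 = 1/1451520
⇒ 3j(4 3 7; -4 0 4)² = 1/273, sgn -1
4πI² = N·(3j₀)²·(3jₘ)² = 175/1859
I = +1·√(0.0941366/4π) = 0.08655146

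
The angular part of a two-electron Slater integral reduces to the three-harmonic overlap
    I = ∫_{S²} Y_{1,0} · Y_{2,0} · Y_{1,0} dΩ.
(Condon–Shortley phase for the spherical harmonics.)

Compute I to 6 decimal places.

0.252313

m-sum 0 ✓  L=4 even ✓  1≤1≤3 ✓
Π(2lᵢ+1) = 3×5×3 = 45
triangle coeff Δ(1,2,1) = 1/30
Σ_t [1,1]: t=1:−1/1 = -1/1
(3j)²=2/15 [(1 2 1; 0 0 0)], sign=+1
(m-triple is (0,0,0) — same symbol as above.)
⇒ 4πI² = 4/5
I = (+1)√(4/5/(4π)) = 0.25231325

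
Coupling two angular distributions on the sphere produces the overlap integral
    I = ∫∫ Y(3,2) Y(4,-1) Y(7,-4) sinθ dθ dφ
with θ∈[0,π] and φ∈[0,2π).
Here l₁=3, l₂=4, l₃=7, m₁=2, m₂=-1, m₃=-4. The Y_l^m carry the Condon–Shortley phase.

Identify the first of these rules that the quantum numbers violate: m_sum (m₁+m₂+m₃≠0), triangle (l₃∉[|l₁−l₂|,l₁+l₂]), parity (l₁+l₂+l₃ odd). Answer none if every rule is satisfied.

m₁+m₂+m₃ = 2 − 1 − 4 = -3  ✗
triangle: |3−4|=1 ≤ l₃=7 ≤ 3+4=7
parity: l₁+l₂+l₃ = 14 is even

m_sum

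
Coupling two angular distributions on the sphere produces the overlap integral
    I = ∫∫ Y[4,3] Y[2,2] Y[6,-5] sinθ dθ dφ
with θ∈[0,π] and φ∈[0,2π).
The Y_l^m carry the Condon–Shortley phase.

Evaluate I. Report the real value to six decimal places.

-0.288917

Rules hold: Σm=0, L=12 even, 2≤6≤6.
N = 9·5·13 = 585
Δ = 0!·8!·4!/13! = 1/6435
Racah Σ t=0..0: t=0:+1/2304 = 1/2304
⇒ 3j(4 2 6; 0 0 0)² = 5/143, sgn +1
Racah Σ t=0..0: t=0:+1/120960 = 1/120960
⇒ 3j(4 2 6; 3 2 -5)² = 2/39, sgn -1
4πI² = N·(3j₀)²·(3jₘ)² = 150/143
I = -1·√(1.04895/4π) = -0.28891672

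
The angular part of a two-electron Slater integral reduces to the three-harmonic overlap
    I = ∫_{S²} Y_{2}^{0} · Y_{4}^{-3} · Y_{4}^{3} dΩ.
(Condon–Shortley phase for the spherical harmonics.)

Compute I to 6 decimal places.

Checks pass: Σm=0; 10 even; l₃=4∈[2,6].
(2·2+1)(2·4+1)(2·4+1) = 405
Δ: 2! 2! 6! / 11! → 1/13860
sum: t=0:+1/192 t=1:−1/36 t=2:+1/192 = -5/288
3j²(2 4 4; 0 0 0) = Δ·Π!·Σ² = 20/693  (sign -1)
sum: t=0:+1/480 t=1:−1/720 = 1/1440
3j²(2 4 4; 0 -3 3) = Δ·Π!·Σ² = 7/1980  (sign -1)
combine: 4πI² = 405·20/693·7/1980 = 5/121
take √, sign +1: I = 0.05734392

0.057344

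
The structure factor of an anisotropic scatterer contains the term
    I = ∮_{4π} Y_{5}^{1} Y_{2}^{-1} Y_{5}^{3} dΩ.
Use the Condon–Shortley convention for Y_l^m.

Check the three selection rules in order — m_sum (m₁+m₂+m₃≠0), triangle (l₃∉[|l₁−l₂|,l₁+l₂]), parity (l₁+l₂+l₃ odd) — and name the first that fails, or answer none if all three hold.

m_sum

Σmᵢ = 3  ✗
l₃∈[|l₁−l₂|,l₁+l₂]=[3,7], have l₃=5
Σlᵢ = 12 ⇒ even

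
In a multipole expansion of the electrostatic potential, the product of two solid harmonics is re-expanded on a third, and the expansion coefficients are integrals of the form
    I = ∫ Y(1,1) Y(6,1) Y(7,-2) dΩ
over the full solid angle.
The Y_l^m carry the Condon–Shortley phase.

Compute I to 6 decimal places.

Rules hold: Σm=0, L=14 even, 5≤7≤7.
N = 3·13·15 = 585
Δ = 0!·2!·12!/15! = 1/1365
Racah Σ t=0..0: t=0:+1/518400 = 1/518400
⇒ 3j(1 6 7; 0 0 0)² = 7/195, sgn -1
Racah Σ t=0..0: t=0:+1/1209600 = 1/1209600
⇒ 3j(1 6 7; 1 1 -2)² = 12/455, sgn -1
4πI² = N·(3j₀)²·(3jₘ)² = 36/65
I = +1·√(0.553846/4π) = 0.20993732

0.209937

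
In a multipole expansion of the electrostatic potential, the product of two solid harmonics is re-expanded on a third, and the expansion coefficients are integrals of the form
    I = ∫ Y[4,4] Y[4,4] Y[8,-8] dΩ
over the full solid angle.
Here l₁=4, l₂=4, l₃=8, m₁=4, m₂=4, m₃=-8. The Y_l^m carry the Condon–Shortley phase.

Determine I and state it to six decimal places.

m-sum 0 ✓  L=16 even ✓  0≤8≤8 ✓
Π(2lᵢ+1) = 9×9×17 = 1377
triangle coeff Δ(4,4,8) = 1/218790
Σ_t [0,0]: t=0:+1/331776 = 1/331776
(3j)²=490/21879 [(4 4 8; 0 0 0)], sign=+1
Σ_t [0,0]: t=0:+1/1625702400 = 1/1625702400
(3j)²=1/17 [(4 4 8; 4 4 -8)], sign=+1
⇒ 4πI² = 4410/2431
I = (+1)√(4410/2431/(4π)) = 0.37994601

0.379946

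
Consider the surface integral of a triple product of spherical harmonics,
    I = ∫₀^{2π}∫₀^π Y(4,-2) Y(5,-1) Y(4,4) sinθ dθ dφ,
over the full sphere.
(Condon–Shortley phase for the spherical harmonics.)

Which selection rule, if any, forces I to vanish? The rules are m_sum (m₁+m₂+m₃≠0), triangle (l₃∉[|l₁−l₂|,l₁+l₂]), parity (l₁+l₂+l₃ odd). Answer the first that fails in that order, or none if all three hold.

m_sum

m₁+m₂+m₃ = -2 − 1 + 4 = 1  ✗
triangle: |4−5|=1 ≤ l₃=4 ≤ 4+5=9
parity: l₁+l₂+l₃ = 13 is odd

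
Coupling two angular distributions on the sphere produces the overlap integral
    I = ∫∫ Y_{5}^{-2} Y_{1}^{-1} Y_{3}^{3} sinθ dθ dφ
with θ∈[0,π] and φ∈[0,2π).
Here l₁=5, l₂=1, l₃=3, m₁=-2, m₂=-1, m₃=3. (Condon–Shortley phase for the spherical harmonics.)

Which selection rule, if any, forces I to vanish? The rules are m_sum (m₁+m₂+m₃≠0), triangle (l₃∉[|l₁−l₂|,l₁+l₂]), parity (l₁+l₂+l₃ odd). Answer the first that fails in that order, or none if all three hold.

triangle

azimuthal sum: -2 − 1 + 3 = 0  ✓
4 ≤ 3 ≤ 6 (triangle on l)  ✗
L = 5 + 1 + 3 = 9 (odd)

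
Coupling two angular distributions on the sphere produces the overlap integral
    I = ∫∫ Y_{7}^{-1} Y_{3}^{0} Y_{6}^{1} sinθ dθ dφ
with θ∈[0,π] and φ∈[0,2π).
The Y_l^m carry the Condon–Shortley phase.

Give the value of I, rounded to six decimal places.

Checks pass: Σm=0; 16 even; l₃=6∈[4,10].
(2·7+1)(2·3+1)(2·6+1) = 1365
Δ: 4! 10! 2! / 17! → 1/2042040
sum: t=1:−1/207360 t=2:+1/57600 t=3:−1/207360 = 1/129600
3j²(7 3 6; 0 0 0) = Δ·Π!·Σ² = 168/12155  (sign +1)
sum: t=1:−1/362880 t=2:+1/69120 t=3:−1/172800 = 43/7257600
3j²(7 3 6; -1 0 1) = Δ·Π!·Σ² = 1849/170170  (sign -1)
combine: 4πI² = 1365·168/12155·1849/170170 = 465948/2272985
take √, sign -1: I = -0.12772194

-0.127722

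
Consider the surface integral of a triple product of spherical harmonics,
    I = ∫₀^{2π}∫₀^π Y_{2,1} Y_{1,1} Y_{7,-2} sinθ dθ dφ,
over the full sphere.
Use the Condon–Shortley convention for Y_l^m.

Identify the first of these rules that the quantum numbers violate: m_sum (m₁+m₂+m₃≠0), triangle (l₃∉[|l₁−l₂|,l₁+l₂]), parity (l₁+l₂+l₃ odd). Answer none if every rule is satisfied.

m₁+m₂+m₃ = 1 + 1 − 2 = 0  ✓
triangle: |2−1|=1 ≤ l₃=7 ≤ 2+1=3  ✗
parity: l₁+l₂+l₃ = 10 is even

triangle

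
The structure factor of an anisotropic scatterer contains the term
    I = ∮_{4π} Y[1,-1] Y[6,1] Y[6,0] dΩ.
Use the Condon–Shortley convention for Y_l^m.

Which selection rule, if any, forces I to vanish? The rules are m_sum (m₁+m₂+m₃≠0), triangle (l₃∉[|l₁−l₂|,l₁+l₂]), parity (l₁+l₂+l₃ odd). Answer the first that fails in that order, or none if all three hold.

parity

azimuthal sum: -1 + 1 + 0 = 0  ✓
5 ≤ 6 ≤ 7 (triangle on l)  ✓
L = 1 + 6 + 6 = 13 (odd)  ✗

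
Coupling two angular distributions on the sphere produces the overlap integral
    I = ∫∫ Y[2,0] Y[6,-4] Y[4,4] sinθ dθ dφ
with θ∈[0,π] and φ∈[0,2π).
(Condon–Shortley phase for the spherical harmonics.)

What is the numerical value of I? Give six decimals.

Checks pass: Σm=0; 12 even; l₃=4∈[4,8].
(2·2+1)(2·6+1)(2·4+1) = 585
Δ: 4! 0! 8! / 13! → 1/6435
sum: t=2:+1/2304 = 1/2304
3j²(2 6 4; 0 0 0) = Δ·Π!·Σ² = 5/143  (sign +1)
sum: t=2:+1/161280 = 1/161280
3j²(2 6 4; 0 -4 4) = Δ·Π!·Σ² = 1/143  (sign +1)
combine: 4πI² = 585·5/143·1/143 = 225/1573
take √, sign +1: I = 0.10668957

0.106690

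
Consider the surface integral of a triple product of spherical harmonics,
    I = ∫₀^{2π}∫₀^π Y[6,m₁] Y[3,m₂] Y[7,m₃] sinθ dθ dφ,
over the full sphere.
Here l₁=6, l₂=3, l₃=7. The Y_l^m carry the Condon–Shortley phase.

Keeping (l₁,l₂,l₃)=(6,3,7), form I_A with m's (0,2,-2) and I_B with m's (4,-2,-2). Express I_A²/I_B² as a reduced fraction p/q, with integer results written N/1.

63/200

Shared (l₁,l₂,l₃)=(6,3,7): N and (l;000)² cancel in I_A²/I_B².
A: Δ = 2!·10!·4!/17! = 1/2042040; Racah Σ t=1..2: t=1:−1/345600 t=2:+1/207360 = 1/518400; ⇒ 3j(6 3 7; 0 2 -2)² = 12/2431, sgn -1
B: Δ = 2!·10!·4!/17! = 1/2042040; Racah Σ t=0..1: t=0:+1/967680 t=1:−1/8709120 = 1/1088640; ⇒ 3j(6 3 7; 4 -2 -2)² = 800/51051, sgn -1
I_A²/I_B² = (12/2431)/(800/51051) = 63/200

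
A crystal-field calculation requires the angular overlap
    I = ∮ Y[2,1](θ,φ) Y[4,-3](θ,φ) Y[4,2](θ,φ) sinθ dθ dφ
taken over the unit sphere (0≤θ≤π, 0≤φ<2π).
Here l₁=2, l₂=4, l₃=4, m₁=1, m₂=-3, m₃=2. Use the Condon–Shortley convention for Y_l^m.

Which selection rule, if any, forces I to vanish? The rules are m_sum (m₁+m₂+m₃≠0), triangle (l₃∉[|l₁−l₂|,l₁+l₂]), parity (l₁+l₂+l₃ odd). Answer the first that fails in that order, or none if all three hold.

Σmᵢ = 0  ✓
l₃∈[|l₁−l₂|,l₁+l₂]=[2,6], have l₃=4  ✓
Σlᵢ = 10 ⇒ even  ✓

none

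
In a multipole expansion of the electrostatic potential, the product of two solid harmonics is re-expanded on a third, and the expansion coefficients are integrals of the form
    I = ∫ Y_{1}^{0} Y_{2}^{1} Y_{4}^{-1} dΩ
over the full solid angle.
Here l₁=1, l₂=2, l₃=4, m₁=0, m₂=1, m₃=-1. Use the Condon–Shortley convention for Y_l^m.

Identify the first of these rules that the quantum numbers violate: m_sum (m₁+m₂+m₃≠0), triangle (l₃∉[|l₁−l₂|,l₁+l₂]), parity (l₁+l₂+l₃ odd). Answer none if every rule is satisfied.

triangle

azimuthal sum: 0 + 1 − 1 = 0  ✓
1 ≤ 4 ≤ 3 (triangle on l)  ✗
L = 1 + 2 + 4 = 7 (odd)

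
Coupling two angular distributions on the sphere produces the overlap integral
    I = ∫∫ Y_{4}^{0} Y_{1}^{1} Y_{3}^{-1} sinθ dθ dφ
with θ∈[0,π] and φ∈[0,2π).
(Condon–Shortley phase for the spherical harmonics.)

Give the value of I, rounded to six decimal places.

Checks pass: Σm=0; 8 even; l₃=3∈[3,5].
(2·4+1)(2·1+1)(2·3+1) = 189
Δ: 2! 6! 0! / 9! → 1/252
sum: t=1:−1/36 = -1/36
3j²(4 1 3; 0 0 0) = Δ·Π!·Σ² = 4/63  (sign +1)
sum: t=2:+1/96 = 1/96
3j²(4 1 3; 0 1 -1) = Δ·Π!·Σ² = 1/42  (sign +1)
combine: 4πI² = 189·4/63·1/42 = 2/7
take √, sign +1: I = 0.15078601

0.150786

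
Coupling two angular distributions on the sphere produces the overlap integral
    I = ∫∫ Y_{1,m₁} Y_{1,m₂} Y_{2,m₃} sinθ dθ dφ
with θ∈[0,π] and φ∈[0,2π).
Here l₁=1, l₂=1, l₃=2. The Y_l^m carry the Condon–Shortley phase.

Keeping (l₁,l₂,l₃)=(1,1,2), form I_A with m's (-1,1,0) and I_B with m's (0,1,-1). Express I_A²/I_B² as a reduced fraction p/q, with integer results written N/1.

l's match ⇒ only the (l;m) 3-j factors differ between A and B.
A: triangle coeff Δ(1,1,2) = 1/30; Σ_t [0,0]: t=0:+1/4 = 1/4; (3j)²=1/30 [(1 1 2; -1 1 0)], sign=+1
B: triangle coeff Δ(1,1,2) = 1/30; Σ_t [0,0]: t=0:+1/2 = 1/2; (3j)²=1/10 [(1 1 2; 0 1 -1)], sign=-1
I_A²/I_B² = (1/30)/(1/10) = 1/3

1/3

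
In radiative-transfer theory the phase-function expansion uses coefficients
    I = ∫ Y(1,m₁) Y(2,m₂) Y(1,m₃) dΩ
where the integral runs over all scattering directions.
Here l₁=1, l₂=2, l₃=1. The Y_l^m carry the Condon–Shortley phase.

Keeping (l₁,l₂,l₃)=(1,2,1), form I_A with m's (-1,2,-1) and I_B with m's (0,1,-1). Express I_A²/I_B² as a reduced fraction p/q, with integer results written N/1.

Shared (l₁,l₂,l₃)=(1,2,1): N and (l;000)² cancel in I_A²/I_B².
A: Δ = 2!·0!·2!/5! = 1/30; Racah Σ t=2..2: t=2:+1/4 = 1/4; ⇒ 3j(1 2 1; -1 2 -1)² = 1/5, sgn +1
B: Δ = 2!·0!·2!/5! = 1/30; Racah Σ t=1..1: t=1:−1/2 = -1/2; ⇒ 3j(1 2 1; 0 1 -1)² = 1/10, sgn -1
I_A²/I_B² = (1/5)/(1/10) = 2/1

2/1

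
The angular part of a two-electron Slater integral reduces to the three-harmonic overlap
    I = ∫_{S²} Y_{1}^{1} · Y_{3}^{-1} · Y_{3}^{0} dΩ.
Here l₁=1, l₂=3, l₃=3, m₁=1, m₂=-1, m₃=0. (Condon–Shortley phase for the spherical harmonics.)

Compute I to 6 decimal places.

Σlᵢ=7 odd — θ-integrand is odd under cosθ→−cosθ; I=0

0.000000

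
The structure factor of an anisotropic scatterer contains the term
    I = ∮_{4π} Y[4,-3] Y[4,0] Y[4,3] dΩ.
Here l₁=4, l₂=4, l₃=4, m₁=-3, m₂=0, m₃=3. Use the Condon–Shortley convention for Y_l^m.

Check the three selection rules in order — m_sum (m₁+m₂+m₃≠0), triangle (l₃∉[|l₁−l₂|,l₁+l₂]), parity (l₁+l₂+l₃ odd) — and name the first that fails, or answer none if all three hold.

none

azimuthal sum: -3 + 0 + 3 = 0  ✓
0 ≤ 4 ≤ 8 (triangle on l)  ✓
L = 4 + 4 + 4 = 12 (even)  ✓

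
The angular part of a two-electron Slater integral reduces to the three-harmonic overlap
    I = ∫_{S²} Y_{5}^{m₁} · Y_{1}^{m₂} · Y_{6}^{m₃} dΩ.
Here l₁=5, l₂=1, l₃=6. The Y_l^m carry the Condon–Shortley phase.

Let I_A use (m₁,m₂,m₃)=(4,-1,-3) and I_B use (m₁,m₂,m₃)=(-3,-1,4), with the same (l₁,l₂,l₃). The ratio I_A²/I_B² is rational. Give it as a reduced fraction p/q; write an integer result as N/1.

Shared (l₁,l₂,l₃)=(5,1,6): N and (l;000)² cancel in I_A²/I_B².
A: Δ = 0!·10!·2!/13! = 1/858; Racah Σ t=0..0: t=0:+1/725760 = 1/725760; ⇒ 3j(5 1 6; 4 -1 -3)² = 1/286, sgn -1
B: Δ = 0!·10!·2!/13! = 1/858; Racah Σ t=0..0: t=0:+1/161280 = 1/161280; ⇒ 3j(5 1 6; -3 -1 4)² = 15/286, sgn +1
I_A²/I_B² = (1/286)/(15/286) = 1/15

1/15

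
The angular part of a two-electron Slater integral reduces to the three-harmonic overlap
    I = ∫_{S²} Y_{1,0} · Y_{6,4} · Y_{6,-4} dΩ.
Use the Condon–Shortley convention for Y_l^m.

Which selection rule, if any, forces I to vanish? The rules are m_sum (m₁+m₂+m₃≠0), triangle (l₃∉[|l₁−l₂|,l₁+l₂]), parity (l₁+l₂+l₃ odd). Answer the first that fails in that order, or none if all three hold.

parity

Σmᵢ = 0  ✓
l₃∈[|l₁−l₂|,l₁+l₂]=[5,7], have l₃=6  ✓
Σlᵢ = 13 ⇒ odd  ✗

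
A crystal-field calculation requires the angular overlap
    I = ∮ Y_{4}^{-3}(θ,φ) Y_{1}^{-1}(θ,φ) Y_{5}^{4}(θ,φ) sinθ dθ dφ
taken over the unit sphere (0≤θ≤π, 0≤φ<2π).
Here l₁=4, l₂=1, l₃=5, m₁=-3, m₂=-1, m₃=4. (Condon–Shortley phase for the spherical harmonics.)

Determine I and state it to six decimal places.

0.294638

Checks pass: Σm=0; 10 even; l₃=5∈[3,5].
(2·4+1)(2·1+1)(2·5+1) = 297
Δ: 0! 8! 2! / 11! → 1/495
sum: t=0:+1/576 = 1/576
3j²(4 1 5; 0 0 0) = Δ·Π!·Σ² = 5/99  (sign -1)
sum: t=0:+1/10080 = 1/10080
3j²(4 1 5; -3 -1 4) = Δ·Π!·Σ² = 4/55  (sign -1)
combine: 4πI² = 297·5/99·4/55 = 12/11
take √, sign +1: I = 0.29463840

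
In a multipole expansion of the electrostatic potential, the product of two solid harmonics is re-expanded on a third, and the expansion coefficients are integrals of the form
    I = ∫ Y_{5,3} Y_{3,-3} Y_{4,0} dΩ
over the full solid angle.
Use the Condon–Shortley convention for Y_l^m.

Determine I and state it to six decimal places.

m-sum 0 ✓  L=12 even ✓  2≤4≤8 ✓
Π(2lᵢ+1) = 11×7×9 = 693
triangle coeff Δ(5,3,4) = 1/180180
Σ_t [1,3]: t=1:−1/576 t=2:+1/144 t=3:−1/576 = 1/288
(3j)²=20/1001 [(5 3 4; 0 0 0)], sign=+1
Σ_t [0,0]: t=0:+1/2304 = 1/2304
(3j)²=5/143 [(5 3 4; 3 -3 0)], sign=+1
⇒ 4πI² = 900/1859
I = (+1)√(900/1859/(4π)) = 0.19628026

0.196280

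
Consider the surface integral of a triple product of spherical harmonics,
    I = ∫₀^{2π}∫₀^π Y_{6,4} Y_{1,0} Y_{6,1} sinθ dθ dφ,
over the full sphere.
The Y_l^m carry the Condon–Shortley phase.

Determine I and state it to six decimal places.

m-sum = 4 + 0 + 1 = 5 ≠ 0 ⇒ I = 0

0.000000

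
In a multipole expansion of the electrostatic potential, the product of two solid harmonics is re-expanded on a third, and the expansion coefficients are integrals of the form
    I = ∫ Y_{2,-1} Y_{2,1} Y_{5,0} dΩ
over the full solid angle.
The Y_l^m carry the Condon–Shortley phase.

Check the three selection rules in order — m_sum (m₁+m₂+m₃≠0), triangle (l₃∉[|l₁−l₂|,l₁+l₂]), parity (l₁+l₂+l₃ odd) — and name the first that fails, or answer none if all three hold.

triangle

m₁+m₂+m₃ = -1 + 1 + 0 = 0  ✓
triangle: |2−2|=0 ≤ l₃=5 ≤ 2+2=4  ✗
parity: l₁+l₂+l₃ = 9 is odd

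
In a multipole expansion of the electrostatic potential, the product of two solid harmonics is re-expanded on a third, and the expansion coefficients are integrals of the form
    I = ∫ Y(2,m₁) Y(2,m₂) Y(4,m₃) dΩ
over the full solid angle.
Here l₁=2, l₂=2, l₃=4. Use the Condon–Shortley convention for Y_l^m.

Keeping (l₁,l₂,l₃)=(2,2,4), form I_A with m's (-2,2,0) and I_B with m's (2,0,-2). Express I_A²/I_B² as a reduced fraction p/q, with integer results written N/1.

1/15

Same 2,2,4: normalisation and zero-m 3j drop out of the ratio.
A: Δ: 0! 4! 4! / 9! → 1/630; sum: t=0:+1/576 = 1/576; 3j²(2 2 4; -2 2 0) = Δ·Π!·Σ² = 1/630  (sign +1)
B: Δ: 0! 4! 4! / 9! → 1/630; sum: t=0:+1/96 = 1/96; 3j²(2 2 4; 2 0 -2) = Δ·Π!·Σ² = 1/42  (sign +1)
I_A²/I_B² = (1/630)/(1/42) = 1/15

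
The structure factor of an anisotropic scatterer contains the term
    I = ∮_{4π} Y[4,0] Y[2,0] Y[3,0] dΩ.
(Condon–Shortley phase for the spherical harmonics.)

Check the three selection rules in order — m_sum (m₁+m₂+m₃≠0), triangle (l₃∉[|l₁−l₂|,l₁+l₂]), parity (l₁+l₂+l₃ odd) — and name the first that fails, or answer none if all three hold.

azimuthal sum: 0 + 0 + 0 = 0  ✓
2 ≤ 3 ≤ 6 (triangle on l)  ✓
L = 4 + 2 + 3 = 9 (odd)  ✗

parity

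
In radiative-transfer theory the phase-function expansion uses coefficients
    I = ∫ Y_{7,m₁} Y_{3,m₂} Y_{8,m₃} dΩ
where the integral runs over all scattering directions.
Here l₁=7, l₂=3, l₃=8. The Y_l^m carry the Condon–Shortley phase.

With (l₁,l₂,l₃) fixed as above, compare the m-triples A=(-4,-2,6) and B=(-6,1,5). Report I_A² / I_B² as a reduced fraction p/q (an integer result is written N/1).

5145/6656

Shared (l₁,l₂,l₃)=(7,3,8): N and (l;000)² cancel in I_A²/I_B².
A: Δ = 2!·12!·4!/19! = 1/5290740; Racah Σ t=0..1: t=0:+1/479001600 t=1:−1/174182400 = -1/273715200; ⇒ 3j(7 3 8; -4 -2 6)² = 49/3876, sgn -1
B: Δ = 2!·12!·4!/19! = 1/5290740; Racah Σ t=1..2: t=1:−1/2874009600 t=2:+1/319334400 = 1/359251200; ⇒ 3j(7 3 8; -6 1 5)² = 1664/101745, sgn -1
I_A²/I_B² = (49/3876)/(1664/101745) = 5145/6656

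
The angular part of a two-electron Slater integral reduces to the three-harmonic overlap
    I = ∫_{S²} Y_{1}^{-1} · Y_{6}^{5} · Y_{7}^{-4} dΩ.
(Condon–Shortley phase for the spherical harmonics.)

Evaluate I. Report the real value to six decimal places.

m-sum 0 ✓  L=14 even ✓  5≤7≤7 ✓
Π(2lᵢ+1) = 3×13×15 = 585
triangle coeff Δ(1,6,7) = 1/1365
Σ_t [0,0]: t=0:+1/518400 = 1/518400
(3j)²=7/195 [(1 6 7; 0 0 0)], sign=-1
Σ_t [0,0]: t=0:+1/79833600 = 1/79833600
(3j)²=1/455 [(1 6 7; -1 5 -4)], sign=-1
⇒ 4πI² = 3/65
I = (+1)√(3/65/(4π)) = 0.06060368

0.060604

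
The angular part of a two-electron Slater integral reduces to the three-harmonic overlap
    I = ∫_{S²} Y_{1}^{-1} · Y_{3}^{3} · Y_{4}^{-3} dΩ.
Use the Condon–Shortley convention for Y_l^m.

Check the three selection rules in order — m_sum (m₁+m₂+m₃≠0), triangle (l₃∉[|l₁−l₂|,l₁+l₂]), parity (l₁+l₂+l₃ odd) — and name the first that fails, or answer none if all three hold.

Σmᵢ = -1  ✗
l₃∈[|l₁−l₂|,l₁+l₂]=[2,4], have l₃=4
Σlᵢ = 8 ⇒ even

m_sum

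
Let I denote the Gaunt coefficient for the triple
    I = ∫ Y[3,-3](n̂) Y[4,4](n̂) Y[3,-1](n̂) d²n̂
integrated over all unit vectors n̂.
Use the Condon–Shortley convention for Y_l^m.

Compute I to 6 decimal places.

-0.166198

Checks pass: Σm=0; 10 even; l₃=3∈[1,7].
(2·3+1)(2·4+1)(2·3+1) = 441
Δ: 4! 2! 4! / 11! → 1/34650
sum: t=1:−1/72 t=2:+1/16 t=3:−1/72 = 5/144
3j²(3 4 3; 0 0 0) = Δ·Π!·Σ² = 2/77  (sign -1)
sum: t=4:+1/1152 = 1/1152
3j²(3 4 3; -3 4 -1) = Δ·Π!·Σ² = 1/33  (sign +1)
combine: 4πI² = 441·2/77·1/33 = 42/121
take √, sign -1: I = -0.16619847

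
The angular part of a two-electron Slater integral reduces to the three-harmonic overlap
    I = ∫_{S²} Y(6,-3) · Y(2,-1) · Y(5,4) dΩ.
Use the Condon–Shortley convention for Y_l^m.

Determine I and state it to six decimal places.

L=13 odd ⇒ parity kills the (l;000) factor ⇒ I = 0

0.000000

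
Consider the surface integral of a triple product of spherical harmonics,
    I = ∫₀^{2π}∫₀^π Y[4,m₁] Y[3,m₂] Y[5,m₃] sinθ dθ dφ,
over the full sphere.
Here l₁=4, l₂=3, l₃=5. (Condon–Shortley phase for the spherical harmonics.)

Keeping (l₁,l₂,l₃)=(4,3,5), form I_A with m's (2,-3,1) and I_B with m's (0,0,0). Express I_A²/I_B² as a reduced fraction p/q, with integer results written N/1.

Same 4,3,5: normalisation and zero-m 3j drop out of the ratio.
A: Δ: 2! 6! 4! / 13! → 1/180180; sum: t=0:+1/2304 = 1/2304; 3j²(4 3 5; 2 -3 1) = Δ·Π!·Σ² = 75/4004  (sign +1)
B: Δ: 2! 6! 4! / 13! → 1/180180; sum: t=0:+1/576 t=1:−1/144 t=2:+1/576 = -1/288; 3j²(4 3 5; 0 0 0) = Δ·Π!·Σ² = 20/1001  (sign +1)
I_A²/I_B² = (75/4004)/(20/1001) = 15/16

15/16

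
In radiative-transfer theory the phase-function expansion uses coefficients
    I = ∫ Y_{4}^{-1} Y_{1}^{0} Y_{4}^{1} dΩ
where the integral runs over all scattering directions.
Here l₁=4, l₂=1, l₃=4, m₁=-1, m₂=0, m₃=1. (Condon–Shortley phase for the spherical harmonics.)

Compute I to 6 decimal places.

0.000000

L=9 odd ⇒ parity kills the (l;000) factor ⇒ I = 0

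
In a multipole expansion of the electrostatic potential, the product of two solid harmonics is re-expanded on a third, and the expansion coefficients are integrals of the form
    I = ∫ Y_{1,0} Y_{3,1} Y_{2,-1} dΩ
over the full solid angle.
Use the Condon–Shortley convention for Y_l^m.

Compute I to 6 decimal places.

-0.233597

Rules hold: Σm=0, L=6 even, 2≤2≤4.
N = 3·7·5 = 105
Δ = 2!·0!·4!/7! = 1/105
Racah Σ t=1..1: t=1:−1/4 = -1/4
⇒ 3j(1 3 2; 0 0 0)² = 3/35, sgn -1
Racah Σ t=1..1: t=1:−1/6 = -1/6
⇒ 3j(1 3 2; 0 1 -1)² = 8/105, sgn +1
4πI² = N·(3j₀)²·(3jₘ)² = 24/35
I = -1·√(0.685714/4π) = -0.23359668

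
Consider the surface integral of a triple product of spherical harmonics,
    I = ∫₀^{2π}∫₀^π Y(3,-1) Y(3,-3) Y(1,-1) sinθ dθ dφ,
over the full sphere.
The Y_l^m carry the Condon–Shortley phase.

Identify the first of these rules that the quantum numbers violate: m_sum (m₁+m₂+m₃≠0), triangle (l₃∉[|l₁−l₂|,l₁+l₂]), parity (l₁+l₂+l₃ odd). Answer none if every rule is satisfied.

m_sum

azimuthal sum: -1 − 3 − 1 = -5  ✗
0 ≤ 1 ≤ 6 (triangle on l)
L = 3 + 3 + 1 = 7 (odd)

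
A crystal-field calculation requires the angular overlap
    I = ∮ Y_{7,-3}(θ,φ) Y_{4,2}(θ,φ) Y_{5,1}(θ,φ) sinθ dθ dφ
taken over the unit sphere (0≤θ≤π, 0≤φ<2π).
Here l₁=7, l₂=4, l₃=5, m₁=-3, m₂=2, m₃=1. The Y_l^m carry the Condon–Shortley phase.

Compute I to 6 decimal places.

-0.072504

m-sum 0 ✓  L=16 even ✓  3≤5≤11 ✓
Π(2lᵢ+1) = 15×9×11 = 1485
triangle coeff Δ(7,4,5) = 1/6126120
Σ_t [2,4]: t=2:+1/69120 t=3:−1/20736 t=4:+1/69120 = -1/51840
(3j)²=280/21879 [(7 4 5; 0 0 0)], sign=+1
Σ_t [4,6]: t=4:+1/138240 t=5:−1/86400 t=6:+1/829440 = -13/4147200
(3j)²=13/3740 [(7 4 5; -3 2 1)], sign=-1
⇒ 4πI² = 210/3179
I = (-1)√(210/3179/(4π)) = -0.07250358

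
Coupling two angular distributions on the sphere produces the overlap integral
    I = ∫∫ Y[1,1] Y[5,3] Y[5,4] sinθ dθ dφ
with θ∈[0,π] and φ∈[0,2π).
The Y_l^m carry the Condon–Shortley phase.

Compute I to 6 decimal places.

Σmᵢ = 8 ≠ 0, so the φ-integral vanishes; I = 0

0.000000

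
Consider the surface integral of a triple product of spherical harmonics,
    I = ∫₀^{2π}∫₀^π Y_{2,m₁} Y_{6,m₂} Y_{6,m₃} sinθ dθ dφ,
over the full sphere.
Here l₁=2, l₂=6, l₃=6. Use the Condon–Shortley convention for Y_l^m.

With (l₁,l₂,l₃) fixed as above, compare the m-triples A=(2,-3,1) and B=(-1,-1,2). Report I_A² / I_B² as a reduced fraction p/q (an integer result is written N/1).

4/1

Same 2,6,6: normalisation and zero-m 3j drop out of the ratio.
A: Δ: 2! 2! 10! / 15! → 1/90090; sum: t=0:+1/120960 = 1/120960; 3j²(2 6 6; 2 -3 1) = Δ·Π!·Σ² = 24/1001  (sign -1)
B: Δ: 2! 2! 10! / 15! → 1/90090; sum: t=1:−1/34560 t=2:+1/60480 = -1/80640; 3j²(2 6 6; -1 -1 2) = Δ·Π!·Σ² = 6/1001  (sign -1)
I_A²/I_B² = (24/1001)/(6/1001) = 4/1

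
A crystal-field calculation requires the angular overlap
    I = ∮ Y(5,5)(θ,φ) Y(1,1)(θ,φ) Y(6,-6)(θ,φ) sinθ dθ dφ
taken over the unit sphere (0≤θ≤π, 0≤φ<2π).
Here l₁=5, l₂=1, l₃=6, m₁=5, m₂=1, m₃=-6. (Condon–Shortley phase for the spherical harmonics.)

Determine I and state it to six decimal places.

Checks pass: Σm=0; 12 even; l₃=6∈[4,6].
(2·5+1)(2·1+1)(2·6+1) = 429
Δ: 0! 10! 2! / 13! → 1/858
sum: t=0:+1/14400 = 1/14400
3j²(5 1 6; 0 0 0) = Δ·Π!·Σ² = 6/143  (sign +1)
sum: t=0:+1/7257600 = 1/7257600
3j²(5 1 6; 5 1 -6) = Δ·Π!·Σ² = 1/13  (sign +1)
combine: 4πI² = 429·6/143·1/13 = 18/13
take √, sign +1: I = 0.33194004

0.331940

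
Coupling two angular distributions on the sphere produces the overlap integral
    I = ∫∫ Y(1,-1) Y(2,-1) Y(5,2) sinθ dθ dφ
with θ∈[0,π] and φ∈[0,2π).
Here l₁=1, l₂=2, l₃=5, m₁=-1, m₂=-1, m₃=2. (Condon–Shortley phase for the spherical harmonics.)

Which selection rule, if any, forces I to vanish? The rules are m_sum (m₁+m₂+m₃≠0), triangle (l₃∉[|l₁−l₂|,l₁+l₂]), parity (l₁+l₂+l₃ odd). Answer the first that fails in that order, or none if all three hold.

triangle

azimuthal sum: -1 − 1 + 2 = 0  ✓
1 ≤ 5 ≤ 3 (triangle on l)  ✗
L = 1 + 2 + 5 = 8 (even)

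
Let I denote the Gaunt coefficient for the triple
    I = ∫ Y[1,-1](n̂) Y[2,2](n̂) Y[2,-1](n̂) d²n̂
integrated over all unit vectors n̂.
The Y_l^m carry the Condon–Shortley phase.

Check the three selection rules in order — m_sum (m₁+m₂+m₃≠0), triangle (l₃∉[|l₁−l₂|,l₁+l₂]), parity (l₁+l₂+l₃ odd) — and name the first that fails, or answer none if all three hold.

parity

azimuthal sum: -1 + 2 − 1 = 0  ✓
1 ≤ 2 ≤ 3 (triangle on l)  ✓
L = 1 + 2 + 2 = 5 (odd)  ✗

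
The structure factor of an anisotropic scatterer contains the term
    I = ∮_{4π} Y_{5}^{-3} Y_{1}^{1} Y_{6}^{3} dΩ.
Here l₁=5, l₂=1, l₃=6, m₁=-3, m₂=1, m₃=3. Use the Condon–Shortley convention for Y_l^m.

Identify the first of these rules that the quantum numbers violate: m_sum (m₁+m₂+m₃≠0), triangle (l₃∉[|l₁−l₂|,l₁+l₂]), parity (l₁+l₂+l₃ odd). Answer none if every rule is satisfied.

Σmᵢ = 1  ✗
l₃∈[|l₁−l₂|,l₁+l₂]=[4,6], have l₃=6
Σlᵢ = 12 ⇒ even

m_sum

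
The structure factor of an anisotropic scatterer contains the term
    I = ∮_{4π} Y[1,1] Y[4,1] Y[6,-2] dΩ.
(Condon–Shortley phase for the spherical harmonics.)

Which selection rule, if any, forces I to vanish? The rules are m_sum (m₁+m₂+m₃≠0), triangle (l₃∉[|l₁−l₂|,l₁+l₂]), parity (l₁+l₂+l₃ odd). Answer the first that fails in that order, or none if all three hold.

azimuthal sum: 1 + 1 − 2 = 0  ✓
3 ≤ 6 ≤ 5 (triangle on l)  ✗
L = 1 + 4 + 6 = 11 (odd)

triangle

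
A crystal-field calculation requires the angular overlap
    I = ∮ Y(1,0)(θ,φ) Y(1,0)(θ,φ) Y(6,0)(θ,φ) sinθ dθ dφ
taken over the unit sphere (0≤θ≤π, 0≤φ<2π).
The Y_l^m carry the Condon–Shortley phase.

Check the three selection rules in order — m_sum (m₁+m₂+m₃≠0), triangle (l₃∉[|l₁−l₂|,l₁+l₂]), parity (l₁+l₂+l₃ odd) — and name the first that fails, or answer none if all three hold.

triangle

Σmᵢ = 0  ✓
l₃∈[|l₁−l₂|,l₁+l₂]=[0,2], have l₃=6  ✗
Σlᵢ = 8 ⇒ even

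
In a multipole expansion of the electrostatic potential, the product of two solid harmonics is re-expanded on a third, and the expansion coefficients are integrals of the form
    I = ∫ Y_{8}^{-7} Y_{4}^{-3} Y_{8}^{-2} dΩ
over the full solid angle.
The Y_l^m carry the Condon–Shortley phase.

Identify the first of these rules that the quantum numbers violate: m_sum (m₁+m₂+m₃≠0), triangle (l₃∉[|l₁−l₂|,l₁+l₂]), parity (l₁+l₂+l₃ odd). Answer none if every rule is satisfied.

m_sum

Σmᵢ = -12  ✗
l₃∈[|l₁−l₂|,l₁+l₂]=[4,12], have l₃=8
Σlᵢ = 20 ⇒ even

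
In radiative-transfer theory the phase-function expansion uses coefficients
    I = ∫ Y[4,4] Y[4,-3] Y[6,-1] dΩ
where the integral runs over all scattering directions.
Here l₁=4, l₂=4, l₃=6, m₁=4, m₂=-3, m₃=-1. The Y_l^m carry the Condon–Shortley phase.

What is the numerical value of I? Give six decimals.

Checks pass: Σm=0; 14 even; l₃=6∈[0,8].
(2·4+1)(2·4+1)(2·6+1) = 1053
Δ: 2! 6! 6! / 15! → 1/1261260
sum: t=0:+1/4608 t=1:−1/1296 t=2:+1/4608 = -7/20736
3j²(4 4 6; 0 0 0) = Δ·Π!·Σ² = 20/1287  (sign -1)
sum: t=0:+1/172800 = 1/172800
3j²(4 4 6; 4 -3 -1) = Δ·Π!·Σ² = 7/2145  (sign -1)
combine: 4πI² = 1053·20/1287·7/2145 = 84/1573
take √, sign +1: I = 0.06518840

0.065188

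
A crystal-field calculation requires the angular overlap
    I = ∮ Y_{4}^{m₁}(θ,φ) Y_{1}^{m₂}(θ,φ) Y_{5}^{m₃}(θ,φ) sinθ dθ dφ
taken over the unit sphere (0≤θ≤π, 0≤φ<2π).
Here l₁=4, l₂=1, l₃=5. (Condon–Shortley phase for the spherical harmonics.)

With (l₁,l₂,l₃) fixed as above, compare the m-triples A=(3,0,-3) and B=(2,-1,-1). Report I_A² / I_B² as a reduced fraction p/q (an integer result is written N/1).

8/3

l's match ⇒ only the (l;m) 3-j factors differ between A and B.
A: triangle coeff Δ(4,1,5) = 1/495; Σ_t [0,0]: t=0:+1/5040 = 1/5040; (3j)²=16/495 [(4 1 5; 3 0 -3)], sign=+1
B: triangle coeff Δ(4,1,5) = 1/495; Σ_t [0,0]: t=0:+1/2880 = 1/2880; (3j)²=2/165 [(4 1 5; 2 -1 -1)], sign=+1
I_A²/I_B² = (16/495)/(2/165) = 8/3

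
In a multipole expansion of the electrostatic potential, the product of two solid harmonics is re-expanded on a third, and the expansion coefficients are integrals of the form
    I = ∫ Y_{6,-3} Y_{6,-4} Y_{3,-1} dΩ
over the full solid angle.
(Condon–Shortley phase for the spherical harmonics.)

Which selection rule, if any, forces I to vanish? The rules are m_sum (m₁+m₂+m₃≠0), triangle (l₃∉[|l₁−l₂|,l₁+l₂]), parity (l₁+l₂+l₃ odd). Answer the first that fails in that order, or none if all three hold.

m₁+m₂+m₃ = -3 − 4 − 1 = -8  ✗
triangle: |6−6|=0 ≤ l₃=3 ≤ 6+6=12
parity: l₁+l₂+l₃ = 15 is odd

m_sum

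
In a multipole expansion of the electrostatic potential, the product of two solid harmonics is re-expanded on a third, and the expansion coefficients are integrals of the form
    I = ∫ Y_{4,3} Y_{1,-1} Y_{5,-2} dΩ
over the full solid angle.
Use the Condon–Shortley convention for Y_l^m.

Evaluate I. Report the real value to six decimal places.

0.085055

Checks pass: Σm=0; 10 even; l₃=5∈[3,5].
(2·4+1)(2·1+1)(2·5+1) = 297
Δ: 0! 8! 2! / 11! → 1/495
sum: t=0:+1/576 = 1/576
3j²(4 1 5; 0 0 0) = Δ·Π!·Σ² = 5/99  (sign -1)
sum: t=0:+1/10080 = 1/10080
3j²(4 1 5; 3 -1 -2) = Δ·Π!·Σ² = 1/165  (sign -1)
combine: 4πI² = 297·5/99·1/165 = 1/11
take √, sign +1: I = 0.08505478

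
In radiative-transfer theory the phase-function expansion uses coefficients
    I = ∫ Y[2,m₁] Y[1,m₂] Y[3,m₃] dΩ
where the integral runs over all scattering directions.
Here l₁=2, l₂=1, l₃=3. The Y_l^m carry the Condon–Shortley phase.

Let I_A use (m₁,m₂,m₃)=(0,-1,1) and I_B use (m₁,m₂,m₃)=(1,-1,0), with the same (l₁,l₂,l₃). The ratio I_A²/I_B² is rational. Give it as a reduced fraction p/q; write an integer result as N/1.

Shared (l₁,l₂,l₃)=(2,1,3): N and (l;000)² cancel in I_A²/I_B².
A: Δ = 0!·4!·2!/7! = 1/105; Racah Σ t=0..0: t=0:+1/8 = 1/8; ⇒ 3j(2 1 3; 0 -1 1)² = 2/35, sgn +1
B: Δ = 0!·4!·2!/7! = 1/105; Racah Σ t=0..0: t=0:+1/12 = 1/12; ⇒ 3j(2 1 3; 1 -1 0)² = 1/35, sgn -1
I_A²/I_B² = (2/35)/(1/35) = 2/1

2/1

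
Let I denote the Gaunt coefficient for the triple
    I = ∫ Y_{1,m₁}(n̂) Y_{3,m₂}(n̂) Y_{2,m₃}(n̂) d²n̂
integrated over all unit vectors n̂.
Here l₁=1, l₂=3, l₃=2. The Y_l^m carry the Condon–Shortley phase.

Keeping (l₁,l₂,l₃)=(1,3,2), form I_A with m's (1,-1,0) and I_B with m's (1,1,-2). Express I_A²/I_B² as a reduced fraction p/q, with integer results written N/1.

Same 1,3,2: normalisation and zero-m 3j drop out of the ratio.
A: Δ: 2! 0! 4! / 7! → 1/105; sum: t=0:+1/8 = 1/8; 3j²(1 3 2; 1 -1 0) = Δ·Π!·Σ² = 2/35  (sign +1)
B: Δ: 2! 0! 4! / 7! → 1/105; sum: t=0:+1/48 = 1/48; 3j²(1 3 2; 1 1 -2) = Δ·Π!·Σ² = 1/105  (sign +1)
I_A²/I_B² = (2/35)/(1/105) = 6/1

6/1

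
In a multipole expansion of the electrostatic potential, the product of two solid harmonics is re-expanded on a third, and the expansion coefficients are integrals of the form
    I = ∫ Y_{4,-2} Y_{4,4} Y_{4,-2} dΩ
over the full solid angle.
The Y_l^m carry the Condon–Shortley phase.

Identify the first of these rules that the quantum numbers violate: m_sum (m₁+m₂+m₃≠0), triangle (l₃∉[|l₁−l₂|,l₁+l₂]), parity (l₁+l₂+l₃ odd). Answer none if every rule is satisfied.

none

azimuthal sum: -2 + 4 − 2 = 0  ✓
0 ≤ 4 ≤ 8 (triangle on l)  ✓
L = 4 + 4 + 4 = 12 (even)  ✓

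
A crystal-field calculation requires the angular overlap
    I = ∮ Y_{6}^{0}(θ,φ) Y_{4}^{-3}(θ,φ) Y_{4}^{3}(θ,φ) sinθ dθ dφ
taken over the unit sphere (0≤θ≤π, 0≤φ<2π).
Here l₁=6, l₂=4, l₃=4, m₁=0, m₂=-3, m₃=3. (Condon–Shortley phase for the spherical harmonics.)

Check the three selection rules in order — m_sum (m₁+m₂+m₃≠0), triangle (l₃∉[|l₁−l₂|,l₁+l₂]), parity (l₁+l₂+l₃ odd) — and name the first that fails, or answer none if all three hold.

none

azimuthal sum: 0 − 3 + 3 = 0  ✓
2 ≤ 4 ≤ 10 (triangle on l)  ✓
L = 6 + 4 + 4 = 14 (even)  ✓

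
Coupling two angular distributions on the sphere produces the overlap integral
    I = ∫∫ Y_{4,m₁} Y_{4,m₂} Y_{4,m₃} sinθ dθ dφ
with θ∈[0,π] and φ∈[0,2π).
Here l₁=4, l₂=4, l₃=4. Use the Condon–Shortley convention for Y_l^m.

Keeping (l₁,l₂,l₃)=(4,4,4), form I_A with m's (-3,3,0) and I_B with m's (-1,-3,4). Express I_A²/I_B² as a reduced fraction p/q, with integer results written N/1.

9/10

l's match ⇒ only the (l;m) 3-j factors differ between A and B.
A: triangle coeff Δ(4,4,4) = 1/450450; Σ_t [3,4]: t=3:−1/3456 t=4:+1/864 = 1/1152; (3j)²=7/286 [(4 4 4; -3 3 0)], sign=+1
B: triangle coeff Δ(4,4,4) = 1/450450; Σ_t [1,1]: t=1:−1/3456 = -1/3456; (3j)²=35/1287 [(4 4 4; -1 -3 4)], sign=-1
I_A²/I_B² = (7/286)/(35/1287) = 9/10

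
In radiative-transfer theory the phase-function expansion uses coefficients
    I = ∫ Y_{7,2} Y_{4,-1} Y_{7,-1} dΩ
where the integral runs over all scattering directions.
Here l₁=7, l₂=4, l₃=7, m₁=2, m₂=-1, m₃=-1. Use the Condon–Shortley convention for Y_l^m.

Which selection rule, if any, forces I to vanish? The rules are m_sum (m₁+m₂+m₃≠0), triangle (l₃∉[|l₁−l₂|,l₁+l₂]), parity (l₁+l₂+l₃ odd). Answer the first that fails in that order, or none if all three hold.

azimuthal sum: 2 − 1 − 1 = 0  ✓
3 ≤ 7 ≤ 11 (triangle on l)  ✓
L = 7 + 4 + 7 = 18 (even)  ✓

none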